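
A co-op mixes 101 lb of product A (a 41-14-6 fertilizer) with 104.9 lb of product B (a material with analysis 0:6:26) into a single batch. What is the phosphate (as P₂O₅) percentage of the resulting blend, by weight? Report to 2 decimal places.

Total mass = 101 + 104.9 = 205.9 lb.
P₂O₅ mass = 14%×101 + 6%×104.9 = 20.434 lb.
% P₂O₅ = 20.434 / 205.9 = 9.92424%.

9.92% P₂O₅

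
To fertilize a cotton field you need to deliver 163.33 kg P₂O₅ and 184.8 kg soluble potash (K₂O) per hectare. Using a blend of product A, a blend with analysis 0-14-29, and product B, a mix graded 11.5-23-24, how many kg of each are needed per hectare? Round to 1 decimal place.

With a, b = kg per hectare of product A and product B:
P₂O₅: 0.14·a + 0.23·b = 163.33
K₂O: 0.29·a + 0.24·b = 184.8
Eliminate a: (row1) − 0.14/0.29·(row2) → 0.114138·b = 74.1162, so b = 649.356.
Back-substitute: a = (163.33 − 0.23·649.356) / 0.14 = 99.8429.

99.8 kg product A, 649.4 kg product B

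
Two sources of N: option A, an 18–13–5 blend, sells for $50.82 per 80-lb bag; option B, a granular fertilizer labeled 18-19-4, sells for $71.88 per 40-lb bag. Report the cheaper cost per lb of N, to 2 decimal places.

$3.53 per lb N (option A)

option A: N per bag = 80 × 18% = 14.4 lb; cost = 50.82 / 14.4 = $3.5292/lb N.
option B: N per bag = 40 × 18% = 7.2 lb; cost = 71.88 / 7.2 = $9.9833/lb N.
option A is cheaper.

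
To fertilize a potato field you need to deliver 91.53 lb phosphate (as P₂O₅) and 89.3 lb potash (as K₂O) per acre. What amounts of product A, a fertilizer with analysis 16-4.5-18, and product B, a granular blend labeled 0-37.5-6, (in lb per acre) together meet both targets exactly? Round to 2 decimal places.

432.03 lb product A, 192.24 lb product B

Per-acre balance (a = product A, b = product B):
P₂O₅: 0.045·a + 0.375·b = 91.53
K₂O: 0.18·a + 0.06·b = 89.3
From row1: a = (91.53 − 0.375·b) / 0.045.
Into row2: 0.18·(91.53 − 0.375·b)/0.045 + 0.06·b = 89.3 → b = 192.236, a = 432.032.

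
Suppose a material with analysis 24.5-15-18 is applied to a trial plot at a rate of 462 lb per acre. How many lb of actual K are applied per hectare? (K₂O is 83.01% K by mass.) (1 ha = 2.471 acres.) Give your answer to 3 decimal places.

170.576 lb K per hectare

K₂O per acre = 462 × 18% = 83.16 lb.
Elemental K = 83.16 × 0.8301 = 69.0311 lb per acre.
Convert to per hectare: 69.0311 × 2.471 = 170.5759 lb.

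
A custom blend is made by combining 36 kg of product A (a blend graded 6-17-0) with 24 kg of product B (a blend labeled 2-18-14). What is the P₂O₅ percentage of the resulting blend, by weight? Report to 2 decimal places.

Total mass = 36 + 24 = 60 kg.
P₂O₅ mass = 17%×36 + 18%×24 = 10.44 kg.
% P₂O₅ = 10.44 / 60 = 17.4%.

17.40% P₂O₅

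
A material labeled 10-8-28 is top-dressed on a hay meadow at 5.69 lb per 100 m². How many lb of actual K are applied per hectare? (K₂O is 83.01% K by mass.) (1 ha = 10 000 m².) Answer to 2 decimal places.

132.25 lb K per hectare

K₂O per 100 m² = 5.69 × 28% = 1.5932 lb.
Elemental K = 1.5932 × 0.8301 = 1.32252 lb per 100 m².
Convert to per hectare: 1.32252 × 100 = 132.252 lb.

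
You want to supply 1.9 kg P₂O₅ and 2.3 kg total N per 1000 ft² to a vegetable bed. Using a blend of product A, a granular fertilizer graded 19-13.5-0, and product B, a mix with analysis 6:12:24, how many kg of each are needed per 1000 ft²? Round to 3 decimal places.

11.020 kg product A, 3.435 kg product B

Let a = kg of product A, b = kg of product B (per 1000 ft²).
P₂O₅: 0.135·a + 0.12·b = 1.9
N: 0.19·a + 0.06·b = 2.3
From row1: a = (1.9 − 0.12·b) / 0.135.
Into row2: 0.19·(1.9 − 0.12·b)/0.135 + 0.06·b = 2.3 → b = 3.43537, a = 11.0204.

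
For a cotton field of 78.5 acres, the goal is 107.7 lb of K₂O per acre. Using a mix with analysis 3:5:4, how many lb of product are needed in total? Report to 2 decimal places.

Product per acre = 107.7 / 4% = 2692.5 lb.
Total product = 2692.5 × 78.5 = 211361.25 lb.

211361.25 lb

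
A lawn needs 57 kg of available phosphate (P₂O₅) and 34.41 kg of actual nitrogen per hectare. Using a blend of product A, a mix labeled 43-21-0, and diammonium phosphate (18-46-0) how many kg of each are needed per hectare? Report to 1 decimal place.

34.8 kg product A, 108.0 kg diammonium phosphate

Let a = kg of product A, b = kg of diammonium phosphate (per hectare).
P₂O₅: 0.21·a + 0.46·b = 57
N: 0.43·a + 0.18·b = 34.41
Solving simultaneously: a = 34.8038, b = 108.024.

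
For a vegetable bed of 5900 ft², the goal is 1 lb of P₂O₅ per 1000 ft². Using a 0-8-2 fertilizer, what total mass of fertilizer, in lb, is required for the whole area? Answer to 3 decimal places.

73.750 lb

Product per 1000 ft² = 1 / 8% = 12.5 lb.
Total product = 12.5 × 5900 / 1000 = 73.75 lb.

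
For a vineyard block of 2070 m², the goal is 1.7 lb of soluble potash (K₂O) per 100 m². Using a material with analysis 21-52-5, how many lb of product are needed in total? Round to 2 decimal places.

Product per 100 m² = 1.7 / 5% = 34 lb.
Total product = 34 × 2070 / 100 = 703.8 lb.

703.80 lb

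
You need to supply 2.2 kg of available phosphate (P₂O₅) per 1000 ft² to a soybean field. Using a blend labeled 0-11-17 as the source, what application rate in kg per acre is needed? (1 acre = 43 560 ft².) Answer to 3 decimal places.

Product per 1000 ft² = 2.2 / 11% = 20 kg.
Convert to per acre: 20 × 43.56 = 871.2 kg.

871.200 kg of product per acre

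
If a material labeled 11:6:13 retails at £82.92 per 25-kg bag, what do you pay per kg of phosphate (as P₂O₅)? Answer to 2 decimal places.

£55.28 per kg P₂O₅

P₂O₅ in bag = 25 × 6% = 1.5 kg.
Cost per kg P₂O₅ = £82.92 / 1.5 = £55.2800.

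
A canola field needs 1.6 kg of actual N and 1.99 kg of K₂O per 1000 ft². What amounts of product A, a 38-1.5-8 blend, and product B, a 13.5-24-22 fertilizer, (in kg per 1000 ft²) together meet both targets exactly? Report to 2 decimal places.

1.14 kg product A, 8.63 kg product B

With a, b = kg per 1000 ft² of product A and product B:
N: 0.38·a + 0.135·b = 1.6
K₂O: 0.08·a + 0.22·b = 1.99
Solving simultaneously: a = 1.14492, b = 8.62912.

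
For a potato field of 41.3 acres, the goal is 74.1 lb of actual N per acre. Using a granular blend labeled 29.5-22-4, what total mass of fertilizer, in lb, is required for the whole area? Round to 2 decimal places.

Product per acre = 74.1 / 29.5% = 251.186 lb.
Total product = 251.186 × 41.3 = 10374 lb.

10374.00 lb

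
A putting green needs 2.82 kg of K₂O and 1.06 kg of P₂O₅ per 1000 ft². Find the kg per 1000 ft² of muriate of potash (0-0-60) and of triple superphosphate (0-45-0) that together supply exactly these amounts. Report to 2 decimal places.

With a, b = kg per 1000 ft² of muriate of potash and triple superphosphate:
K₂O: 0.6·a + 0·b = 2.82
P₂O₅: 0·a + 0.45·b = 1.06
Solving simultaneously: a = 4.7, b = 2.35556.

4.70 kg muriate of potash, 2.36 kg triple superphosphate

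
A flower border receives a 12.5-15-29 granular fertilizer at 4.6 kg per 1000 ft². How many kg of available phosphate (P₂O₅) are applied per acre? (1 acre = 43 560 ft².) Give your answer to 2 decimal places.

P₂O₅ per 1000 ft² = 4.6 × 15% = 0.69 kg.
Convert to per acre: 0.69 × 43.56 = 30.0564 kg.

30.06 kg P₂O₅ per acre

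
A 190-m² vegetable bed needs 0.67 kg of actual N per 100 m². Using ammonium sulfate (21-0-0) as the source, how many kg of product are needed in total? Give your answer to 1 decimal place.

Product per 100 m² = 0.67 / 21% = 3.19048 kg.
Total product = 3.19048 × 190 / 100 = 6.0619 kg.

6.1 kg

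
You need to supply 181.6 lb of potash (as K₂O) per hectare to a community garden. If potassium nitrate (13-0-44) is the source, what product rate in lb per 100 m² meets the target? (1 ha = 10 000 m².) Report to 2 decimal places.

Product per hectare = 181.6 / 44% = 412.727 lb.
Convert to per 100 m²: 412.727 × 0.01 = 4.12727 lb.

4.13 lb of product per hundred sq m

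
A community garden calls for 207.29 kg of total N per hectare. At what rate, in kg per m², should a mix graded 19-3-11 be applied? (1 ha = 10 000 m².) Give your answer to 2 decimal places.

0.11 kg of product per sq m

Product per hectare = 207.29 / 19% = 1091 kg.
Convert to per m²: 1091 × 0.0001 = 0.1091 kg.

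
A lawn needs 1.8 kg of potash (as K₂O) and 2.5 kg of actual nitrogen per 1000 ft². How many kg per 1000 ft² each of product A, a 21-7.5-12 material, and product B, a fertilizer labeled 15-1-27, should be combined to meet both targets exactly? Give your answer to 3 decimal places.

Per-1000 ft² balance (a = product A, b = product B):
K₂O: 0.12·a + 0.27·b = 1.8
N: 0.21·a + 0.15·b = 2.5
Eliminate a: (row1) − 0.12/0.21·(row2) → 0.184286·b = 0.371429, so b = 2.0155.
Back-substitute: a = (1.8 − 0.27·2.0155) / 0.12 = 10.4651.

10.465 kg product A, 2.016 kg product B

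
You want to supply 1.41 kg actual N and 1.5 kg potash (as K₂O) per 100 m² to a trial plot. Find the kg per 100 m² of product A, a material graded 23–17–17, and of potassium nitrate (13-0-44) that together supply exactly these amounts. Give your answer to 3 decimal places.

5.378 kg product A, 1.331 kg potassium nitrate

Let a = kg of product A, b = kg of potassium nitrate (per 100 m²).
N: 0.23·a + 0.13·b = 1.41
K₂O: 0.17·a + 0.44·b = 1.5
Eliminate a: (row1) − 0.23/0.17·(row2) → -0.465294·b = -0.619412, so b = 1.33123.
Back-substitute: a = (1.41 − 0.13·1.33123) / 0.23 = 5.378003.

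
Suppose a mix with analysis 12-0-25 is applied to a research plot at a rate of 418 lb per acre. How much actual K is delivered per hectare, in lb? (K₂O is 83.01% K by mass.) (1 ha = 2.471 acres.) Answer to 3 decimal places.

K₂O per acre = 418 × 25% = 104.5 lb.
Elemental K = 104.5 × 0.8301 = 86.7454 lb per acre.
Convert to per hectare: 86.7454 × 2.471 = 214.34801 lb.

214.348 lb K per hectare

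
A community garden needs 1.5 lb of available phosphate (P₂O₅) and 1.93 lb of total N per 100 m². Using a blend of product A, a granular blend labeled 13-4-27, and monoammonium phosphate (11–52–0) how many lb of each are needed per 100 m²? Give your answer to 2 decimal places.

Let a = lb of product A, b = lb of monoammonium phosphate (per 100 m²).
P₂O₅: 0.04·a + 0.52·b = 1.5
N: 0.13·a + 0.11·b = 1.93
Solving simultaneously: a = 13.269, b = 1.86392.

13.27 lb product A, 1.86 lb monoammonium phosphate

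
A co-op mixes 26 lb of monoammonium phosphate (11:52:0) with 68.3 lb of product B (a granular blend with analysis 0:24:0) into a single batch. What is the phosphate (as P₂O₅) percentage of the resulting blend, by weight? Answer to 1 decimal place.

31.7% P₂O₅

Total mass = 26 + 68.3 = 94.3 lb.
P₂O₅ mass = 52%×26 + 24%×68.3 = 29.912 lb.
% P₂O₅ = 29.912 / 94.3 = 31.72%.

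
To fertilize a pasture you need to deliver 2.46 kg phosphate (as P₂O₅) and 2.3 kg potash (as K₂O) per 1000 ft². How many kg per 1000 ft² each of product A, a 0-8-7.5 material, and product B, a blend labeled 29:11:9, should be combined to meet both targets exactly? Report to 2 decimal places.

30.10 kg product A, 0.48 kg product B

Let a = kg of product A, b = kg of product B (per 1000 ft²).
P₂O₅: 0.08·a + 0.11·b = 2.46
K₂O: 0.075·a + 0.09·b = 2.3
From row1: a = (2.46 − 0.11·b) / 0.08.
Into row2: 0.075·(2.46 − 0.11·b)/0.08 + 0.09·b = 2.3 → b = 0.47619, a = 30.0952.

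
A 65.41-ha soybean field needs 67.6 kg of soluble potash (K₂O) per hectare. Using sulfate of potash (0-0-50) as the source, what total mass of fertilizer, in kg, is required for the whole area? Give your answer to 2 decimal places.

Product per hectare = 67.6 / 50% = 135.2 kg.
Total product = 135.2 × 65.41 = 8843.432 kg.

8843.43 kg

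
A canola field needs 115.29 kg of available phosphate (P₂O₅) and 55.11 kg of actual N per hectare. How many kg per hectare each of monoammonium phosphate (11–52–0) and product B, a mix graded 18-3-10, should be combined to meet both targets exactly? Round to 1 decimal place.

Let a = kg of monoammonium phosphate, b = kg of product B (per hectare).
P₂O₅: 0.52·a + 0.03·b = 115.29
N: 0.11·a + 0.18·b = 55.11
From row1: a = (115.29 − 0.03·b) / 0.52.
Into row2: 0.11·(115.29 − 0.03·b)/0.52 + 0.18·b = 55.11 → b = 176.914, a = 211.505.

211.5 kg monoammonium phosphate, 176.9 kg product B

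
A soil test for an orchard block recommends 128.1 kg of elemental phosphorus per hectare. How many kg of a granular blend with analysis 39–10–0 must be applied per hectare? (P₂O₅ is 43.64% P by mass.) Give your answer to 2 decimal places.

As P₂O₅: 128.1 / 0.4364 = 293.538 kg per hectare.
Product per hectare = 293.538 / 10% = 2935.3804 kg.

2935.38 kg of product per hectare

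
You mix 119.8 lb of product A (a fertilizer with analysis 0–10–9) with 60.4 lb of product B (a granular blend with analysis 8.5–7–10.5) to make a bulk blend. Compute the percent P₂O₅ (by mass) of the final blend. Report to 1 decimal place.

Total mass = 119.8 + 60.4 = 180.2 lb.
P₂O₅ mass = 10%×119.8 + 7%×60.4 = 16.208 lb.
% P₂O₅ = 16.208 / 180.2 = 8.99445%.

9.0% P₂O₅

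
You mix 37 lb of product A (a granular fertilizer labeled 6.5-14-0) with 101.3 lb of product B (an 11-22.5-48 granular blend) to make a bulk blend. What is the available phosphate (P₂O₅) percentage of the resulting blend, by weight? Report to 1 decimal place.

Total mass = 37 + 101.3 = 138.3 lb.
P₂O₅ mass = 14%×37 + 22.5%×101.3 = 27.9725 lb.
% P₂O₅ = 27.9725 / 138.3 = 20.226%.

20.2% P₂O₅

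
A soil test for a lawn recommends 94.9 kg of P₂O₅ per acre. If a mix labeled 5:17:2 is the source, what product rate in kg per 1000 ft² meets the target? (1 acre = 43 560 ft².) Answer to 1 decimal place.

Product per acre = 94.9 / 17% = 558.235 kg.
Convert to per 1000 ft²: 558.235 × 0.0229568 = 12.8153 kg.

12.8 kg of product per thousand sq ft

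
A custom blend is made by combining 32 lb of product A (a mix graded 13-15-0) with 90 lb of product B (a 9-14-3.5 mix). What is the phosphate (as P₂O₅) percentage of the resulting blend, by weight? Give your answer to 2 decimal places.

Total mass = 32 + 90 = 122 lb.
P₂O₅ mass = 15%×32 + 14%×90 = 17.4 lb.
% P₂O₅ = 17.4 / 122 = 14.2623%.

14.26% P₂O₅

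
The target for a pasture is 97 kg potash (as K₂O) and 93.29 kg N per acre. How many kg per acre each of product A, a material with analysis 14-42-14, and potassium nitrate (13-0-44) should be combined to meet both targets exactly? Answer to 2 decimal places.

Let a = kg of product A, b = kg of potassium nitrate (per acre).
K₂O: 0.14·a + 0.44·b = 97
N: 0.14·a + 0.13·b = 93.29
Eliminate a: (row1) − 0.14/0.14·(row2) → 0.31·b = 3.71, so b = 11.9677.
Back-substitute: a = (97 − 0.44·11.9677) / 0.14 = 655.244.

655.24 kg product A, 11.97 kg potassium nitrate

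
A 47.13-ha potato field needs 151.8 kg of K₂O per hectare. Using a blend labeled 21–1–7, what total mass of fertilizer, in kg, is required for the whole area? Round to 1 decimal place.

Product per hectare = 151.8 / 7% = 2168.57 kg.
Total product = 2168.57 × 47.13 = 102204.77 kg.

102204.8 kg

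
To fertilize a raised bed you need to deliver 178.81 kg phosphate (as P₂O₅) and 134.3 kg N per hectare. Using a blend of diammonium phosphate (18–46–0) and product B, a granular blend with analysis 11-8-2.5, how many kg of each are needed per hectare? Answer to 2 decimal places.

With a, b = kg per hectare of diammonium phosphate and product B:
P₂O₅: 0.46·a + 0.08·b = 178.81
N: 0.18·a + 0.11·b = 134.3
Solving simultaneously: a = 246.5497, b = 817.464.

246.55 kg diammonium phosphate, 817.46 kg product B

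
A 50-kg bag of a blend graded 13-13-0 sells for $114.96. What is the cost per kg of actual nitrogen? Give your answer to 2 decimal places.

N in bag = 50 × 13% = 6.5 kg.
Cost per kg N = $114.96 / 6.5 = $17.6862.

$17.69 per kg N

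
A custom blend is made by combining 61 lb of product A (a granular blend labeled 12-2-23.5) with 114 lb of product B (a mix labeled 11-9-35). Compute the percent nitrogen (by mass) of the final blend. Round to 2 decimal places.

11.35% N

Total mass = 61 + 114 = 175 lb.
N mass = 12%×61 + 11%×114 = 19.86 lb.
% N = 19.86 / 175 = 11.3486%.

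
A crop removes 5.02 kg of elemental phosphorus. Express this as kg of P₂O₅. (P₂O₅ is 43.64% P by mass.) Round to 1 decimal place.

11.5 kg P₂O₅

P₂O₅ = 5.02 / 0.4364 = 11.5032 kg.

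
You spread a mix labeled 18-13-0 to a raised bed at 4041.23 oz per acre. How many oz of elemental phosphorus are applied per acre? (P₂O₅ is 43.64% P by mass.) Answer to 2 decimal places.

229.27 oz P per acre

P₂O₅ per acre = 4041.23 × 13% = 525.36 oz.
Elemental P = 525.36 × 0.4364 = 229.267 oz per acre.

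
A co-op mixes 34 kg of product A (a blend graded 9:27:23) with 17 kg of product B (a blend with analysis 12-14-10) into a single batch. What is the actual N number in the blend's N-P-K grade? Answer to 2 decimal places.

Total mass = 34 + 17 = 51 kg.
N mass = 9%×34 + 12%×17 = 5.1 kg.
% N = 5.1 / 51 = 10%.

10.00% N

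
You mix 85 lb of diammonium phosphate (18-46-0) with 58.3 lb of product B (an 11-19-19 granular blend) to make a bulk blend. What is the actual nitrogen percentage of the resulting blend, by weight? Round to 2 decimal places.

Total mass = 85 + 58.3 = 143.3 lb.
N mass = 18%×85 + 11%×58.3 = 21.713 lb.
% N = 21.713 / 143.3 = 15.1521%.

15.15% N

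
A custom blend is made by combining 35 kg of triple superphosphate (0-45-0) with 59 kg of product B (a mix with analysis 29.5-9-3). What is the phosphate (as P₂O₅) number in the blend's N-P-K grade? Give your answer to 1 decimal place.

22.4% P₂O₅

Total mass = 35 + 59 = 94 kg.
P₂O₅ mass = 45%×35 + 9%×59 = 21.06 kg.
% P₂O₅ = 21.06 / 94 = 22.4043%.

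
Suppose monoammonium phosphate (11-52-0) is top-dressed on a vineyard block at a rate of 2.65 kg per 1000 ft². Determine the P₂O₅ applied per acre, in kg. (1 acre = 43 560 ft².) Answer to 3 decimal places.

60.026 kg P₂O₅ per acre

P₂O₅ per 1000 ft² = 2.65 × 52% = 1.378 kg.
Convert to per acre: 1.378 × 43.56 = 60.0257 kg.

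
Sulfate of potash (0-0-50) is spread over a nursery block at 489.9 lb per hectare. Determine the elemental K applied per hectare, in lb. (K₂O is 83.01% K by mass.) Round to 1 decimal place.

K₂O per hectare = 489.9 × 50% = 244.95 lb.
Elemental K = 244.95 × 0.8301 = 203.333 lb per hectare.

203.3 lb K per hectare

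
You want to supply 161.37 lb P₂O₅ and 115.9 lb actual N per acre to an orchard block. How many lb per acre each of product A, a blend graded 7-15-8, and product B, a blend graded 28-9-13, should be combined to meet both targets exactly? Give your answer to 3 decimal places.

Per-acre balance (a = product A, b = product B):
P₂O₅: 0.15·a + 0.09·b = 161.37
N: 0.07·a + 0.28·b = 115.9
Eliminate a: (row1) − 0.15/0.07·(row2) → -0.51·b = -86.9871, so b = 170.56303.
Back-substitute: a = (161.37 − 0.09·170.56303) / 0.15 = 973.4622.

973.462 lb product A, 170.563 lb product B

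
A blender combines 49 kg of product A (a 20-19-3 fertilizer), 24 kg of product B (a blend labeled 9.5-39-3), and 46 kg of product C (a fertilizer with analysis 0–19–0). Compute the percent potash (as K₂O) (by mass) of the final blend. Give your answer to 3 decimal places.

Total mass = 49 + 24 + 46 = 119 kg.
K₂O mass = 3%×49 + 3%×24 + 0%×46 = 2.19 kg.
% K₂O = 2.19 / 119 = 1.84034%.

1.840% K₂O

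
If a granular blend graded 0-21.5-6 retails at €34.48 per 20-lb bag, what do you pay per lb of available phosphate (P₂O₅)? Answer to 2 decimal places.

P₂O₅ in bag = 20 × 21.5% = 4.3 lb.
Cost per lb P₂O₅ = €34.48 / 4.3 = €8.0186.

€8.02 per lb P₂O₅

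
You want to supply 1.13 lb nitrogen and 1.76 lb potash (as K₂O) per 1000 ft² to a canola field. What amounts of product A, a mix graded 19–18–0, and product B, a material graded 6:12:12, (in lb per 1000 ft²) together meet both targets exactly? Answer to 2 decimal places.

Per-1000 ft² balance (a = product A, b = product B):
N: 0.19·a + 0.06·b = 1.13
K₂O: 0·a + 0.12·b = 1.76
Solving simultaneously: a = 1.31579, b = 14.6667.

1.32 lb product A, 14.67 lb product B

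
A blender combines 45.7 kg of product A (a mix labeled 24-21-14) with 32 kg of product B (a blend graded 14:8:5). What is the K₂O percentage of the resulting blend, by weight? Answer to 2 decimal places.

10.29% K₂O

Total mass = 45.7 + 32 = 77.7 kg.
K₂O mass = 14%×45.7 + 5%×32 = 7.998 kg.
% K₂O = 7.998 / 77.7 = 10.2934%.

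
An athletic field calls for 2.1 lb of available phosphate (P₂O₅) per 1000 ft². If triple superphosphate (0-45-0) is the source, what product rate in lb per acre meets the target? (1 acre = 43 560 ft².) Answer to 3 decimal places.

Product per 1000 ft² = 2.1 / 45% = 4.66667 lb.
Convert to per acre: 4.66667 × 43.56 = 203.28 lb.

203.280 lb of product per acre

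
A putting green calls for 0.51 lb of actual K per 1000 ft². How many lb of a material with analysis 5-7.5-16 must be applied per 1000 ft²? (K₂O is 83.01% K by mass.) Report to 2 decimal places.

As K₂O: 0.51 / 0.8301 = 0.614384 lb per 1000 ft².
Product per 1000 ft² = 0.614384 / 16% = 3.8399 lb.

3.84 lb of product per thousand sq ft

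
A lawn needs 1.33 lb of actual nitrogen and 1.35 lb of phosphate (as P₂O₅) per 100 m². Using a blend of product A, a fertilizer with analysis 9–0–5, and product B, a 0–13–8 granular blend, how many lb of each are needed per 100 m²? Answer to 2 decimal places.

14.78 lb product A, 10.38 lb product B

Per-100 m² balance (a = product A, b = product B):
N: 0.09·a + 0·b = 1.33
P₂O₅: 0·a + 0.13·b = 1.35
Solving simultaneously: a = 14.7778, b = 10.3846.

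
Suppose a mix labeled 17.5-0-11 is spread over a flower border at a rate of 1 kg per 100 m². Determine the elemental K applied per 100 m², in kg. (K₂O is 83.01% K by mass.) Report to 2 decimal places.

0.09 kg K per hundred sq m

K₂O per 100 m² = 1 × 11% = 0.11 kg.
Elemental K = 0.11 × 0.8301 = 0.091311 kg per 100 m².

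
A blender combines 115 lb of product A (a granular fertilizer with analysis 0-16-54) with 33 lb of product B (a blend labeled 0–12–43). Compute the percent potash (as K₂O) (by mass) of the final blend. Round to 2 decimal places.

51.55% K₂O

Total mass = 115 + 33 = 148 lb.
K₂O mass = 54%×115 + 43%×33 = 76.29 lb.
% K₂O = 76.29 / 148 = 51.5473%.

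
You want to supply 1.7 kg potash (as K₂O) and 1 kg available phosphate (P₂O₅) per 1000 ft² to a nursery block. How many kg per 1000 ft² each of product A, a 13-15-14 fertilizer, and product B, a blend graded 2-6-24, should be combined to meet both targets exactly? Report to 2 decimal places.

5.00 kg product A, 4.17 kg product B

Per-1000 ft² balance (a = product A, b = product B):
K₂O: 0.14·a + 0.24·b = 1.7
P₂O₅: 0.15·a + 0.06·b = 1
Solving simultaneously: a = 5, b = 4.16667.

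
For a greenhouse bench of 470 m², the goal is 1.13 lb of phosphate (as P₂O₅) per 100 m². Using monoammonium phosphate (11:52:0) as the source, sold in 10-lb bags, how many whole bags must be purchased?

2 bags

Product per 100 m² = 1.13 / 52% = 2.17308 lb.
Total product = 2.17308 × 470 / 100 = 10.2135 lb.
Bags = ⌈10.2135 / 10⌉ = 2.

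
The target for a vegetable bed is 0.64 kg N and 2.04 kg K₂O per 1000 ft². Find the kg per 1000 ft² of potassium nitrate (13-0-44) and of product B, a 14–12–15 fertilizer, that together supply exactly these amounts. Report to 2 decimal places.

4.50 kg potassium nitrate, 0.39 kg product B

With a, b = kg per 1000 ft² of potassium nitrate and product B:
N: 0.13·a + 0.14·b = 0.64
K₂O: 0.44·a + 0.15·b = 2.04
From row1: a = (0.64 − 0.14·b) / 0.13.
Into row2: 0.44·(0.64 − 0.14·b)/0.13 + 0.15·b = 2.04 → b = 0.389549, a = 4.50356.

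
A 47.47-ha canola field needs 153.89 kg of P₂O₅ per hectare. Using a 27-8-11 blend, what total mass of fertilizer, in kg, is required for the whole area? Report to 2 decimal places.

Product per hectare = 153.89 / 8% = 1923.62 kg.
Total product = 1923.62 × 47.47 = 91314.479 kg.

91314.48 kg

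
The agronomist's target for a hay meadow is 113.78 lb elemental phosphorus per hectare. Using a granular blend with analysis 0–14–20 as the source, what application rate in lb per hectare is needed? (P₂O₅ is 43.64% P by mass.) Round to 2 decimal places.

1862.32 lb of product per hectare

As P₂O₅: 113.78 / 0.4364 = 260.724 lb per hectare.
Product per hectare = 260.724 / 14% = 1862.315 lb.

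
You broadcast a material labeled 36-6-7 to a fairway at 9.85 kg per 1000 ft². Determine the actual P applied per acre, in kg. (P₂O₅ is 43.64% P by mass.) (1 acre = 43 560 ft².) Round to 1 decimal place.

11.2 kg P per acre

P₂O₅ per 1000 ft² = 9.85 × 6% = 0.591 kg.
Elemental P = 0.591 × 0.4364 = 0.257912 kg per 1000 ft².
Convert to per acre: 0.257912 × 43.56 = 11.2347 kg.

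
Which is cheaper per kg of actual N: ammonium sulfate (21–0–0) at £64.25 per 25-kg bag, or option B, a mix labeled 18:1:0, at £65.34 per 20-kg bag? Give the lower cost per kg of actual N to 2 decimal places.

£12.24 per kg N (ammonium sulfate)

ammonium sulfate: N per bag = 25 × 21% = 5.25 kg; cost = 64.25 / 5.25 = £12.2381/kg N.
option B: N per bag = 20 × 18% = 3.6 kg; cost = 65.34 / 3.6 = £18.1500/kg N.
ammonium sulfate is cheaper.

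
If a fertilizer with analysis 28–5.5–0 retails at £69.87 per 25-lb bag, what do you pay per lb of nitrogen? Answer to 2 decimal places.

N in bag = 25 × 28% = 7 lb.
Cost per lb N = £69.87 / 7 = £9.9814.

£9.98 per lb N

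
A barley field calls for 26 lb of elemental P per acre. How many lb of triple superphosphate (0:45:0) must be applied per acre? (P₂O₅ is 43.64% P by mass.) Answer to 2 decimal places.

132.40 lb of product per acre

As P₂O₅: 26 / 0.4364 = 59.5784 lb per acre.
Product per acre = 59.5784 / 45% = 132.396 lb.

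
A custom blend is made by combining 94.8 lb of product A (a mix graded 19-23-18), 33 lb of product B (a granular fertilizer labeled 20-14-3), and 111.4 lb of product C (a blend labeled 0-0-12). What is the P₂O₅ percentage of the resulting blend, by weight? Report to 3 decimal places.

11.047% P₂O₅

Total mass = 94.8 + 33 + 111.4 = 239.2 lb.
P₂O₅ mass = 23%×94.8 + 14%×33 + 0%×111.4 = 26.424 lb.
% P₂O₅ = 26.424 / 239.2 = 11.0468%.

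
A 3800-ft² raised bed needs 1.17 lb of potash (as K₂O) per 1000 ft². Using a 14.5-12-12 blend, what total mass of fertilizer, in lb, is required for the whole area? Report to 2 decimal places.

Product per 1000 ft² = 1.17 / 12% = 9.75 lb.
Total product = 9.75 × 3800 / 1000 = 37.05 lb.

37.05 lb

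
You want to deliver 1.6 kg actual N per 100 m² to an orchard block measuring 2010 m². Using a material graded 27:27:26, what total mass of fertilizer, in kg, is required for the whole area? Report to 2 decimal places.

119.11 kg

Product per 100 m² = 1.6 / 27% = 5.92593 kg.
Total product = 5.92593 × 2010 / 100 = 119.111 kg.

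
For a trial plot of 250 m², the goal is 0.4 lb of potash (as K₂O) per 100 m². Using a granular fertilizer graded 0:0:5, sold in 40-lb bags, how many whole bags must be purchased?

Product per 100 m² = 0.4 / 5% = 8 lb.
Total product = 8 × 250 / 100 = 20 lb.
Bags = ⌈20 / 40⌉ = 1.

1 bags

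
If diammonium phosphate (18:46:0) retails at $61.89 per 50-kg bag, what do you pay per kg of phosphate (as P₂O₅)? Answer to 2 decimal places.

$2.69 per kg P₂O₅

P₂O₅ in bag = 50 × 46% = 23 kg.
Cost per kg P₂O₅ = $61.89 / 23 = $2.6909.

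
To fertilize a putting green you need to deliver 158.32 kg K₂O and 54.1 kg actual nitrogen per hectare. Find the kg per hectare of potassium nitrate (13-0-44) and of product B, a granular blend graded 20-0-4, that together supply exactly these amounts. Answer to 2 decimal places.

356.28 kg potassium nitrate, 38.92 kg product B

With a, b = kg per hectare of potassium nitrate and product B:
K₂O: 0.44·a + 0.04·b = 158.32
N: 0.13·a + 0.2·b = 54.1
Solving simultaneously: a = 356.2802, b = 38.9179.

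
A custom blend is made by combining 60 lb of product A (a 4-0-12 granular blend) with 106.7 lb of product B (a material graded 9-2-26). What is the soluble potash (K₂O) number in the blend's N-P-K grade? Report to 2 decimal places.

20.96% K₂O

Total mass = 60 + 106.7 = 166.7 lb.
K₂O mass = 12%×60 + 26%×106.7 = 34.942 lb.
% K₂O = 34.942 / 166.7 = 20.961%.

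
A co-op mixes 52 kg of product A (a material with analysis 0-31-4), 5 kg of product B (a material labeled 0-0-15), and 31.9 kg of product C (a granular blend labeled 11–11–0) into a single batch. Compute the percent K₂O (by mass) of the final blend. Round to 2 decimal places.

3.18% K₂O

Total mass = 52 + 5 + 31.9 = 88.9 kg.
K₂O mass = 4%×52 + 15%×5 + 0%×31.9 = 2.83 kg.
% K₂O = 2.83 / 88.9 = 3.18335%.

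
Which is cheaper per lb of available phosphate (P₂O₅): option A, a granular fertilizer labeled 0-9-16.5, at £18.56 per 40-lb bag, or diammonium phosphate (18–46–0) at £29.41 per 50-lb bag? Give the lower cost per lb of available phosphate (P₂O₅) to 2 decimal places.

£1.28 per lb P₂O₅ (diammonium phosphate)

option A: P₂O₅ per bag = 40 × 9% = 3.6 lb; cost = 18.56 / 3.6 = £5.1556/lb P₂O₅.
diammonium phosphate: P₂O₅ per bag = 50 × 46% = 23 lb; cost = 29.41 / 23 = £1.2787/lb P₂O₅.
diammonium phosphate is cheaper.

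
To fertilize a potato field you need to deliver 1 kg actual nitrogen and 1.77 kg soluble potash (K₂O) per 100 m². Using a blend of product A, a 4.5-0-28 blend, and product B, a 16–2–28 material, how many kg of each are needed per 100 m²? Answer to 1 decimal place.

With a, b = kg per 100 m² of product A and product B:
N: 0.045·a + 0.16·b = 1
K₂O: 0.28·a + 0.28·b = 1.77
Solving simultaneously: a = 0.0993789, b = 6.22205.

0.1 kg product A, 6.2 kg product B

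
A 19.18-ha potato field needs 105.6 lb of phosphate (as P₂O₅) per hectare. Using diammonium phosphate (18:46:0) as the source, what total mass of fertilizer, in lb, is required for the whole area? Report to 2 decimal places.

Product per hectare = 105.6 / 46% = 229.565 lb.
Total product = 229.565 × 19.18 = 4403.061 lb.

4403.06 lb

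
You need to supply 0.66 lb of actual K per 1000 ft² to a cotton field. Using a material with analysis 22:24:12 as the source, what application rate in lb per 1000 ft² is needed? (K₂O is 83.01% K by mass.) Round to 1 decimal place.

As K₂O: 0.66 / 0.8301 = 0.795085 lb per 1000 ft².
Product per 1000 ft² = 0.795085 / 12% = 6.62571 lb.

6.6 lb of product per thousand sq ft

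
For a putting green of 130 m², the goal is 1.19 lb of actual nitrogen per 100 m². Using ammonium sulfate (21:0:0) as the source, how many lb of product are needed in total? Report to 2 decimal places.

7.37 lb

Product per 100 m² = 1.19 / 21% = 5.66667 lb.
Total product = 5.66667 × 130 / 100 = 7.36667 lb.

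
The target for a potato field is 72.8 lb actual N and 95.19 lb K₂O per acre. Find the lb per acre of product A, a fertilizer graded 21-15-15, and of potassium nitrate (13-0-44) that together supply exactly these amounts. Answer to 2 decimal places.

With a, b = lb per acre of product A and potassium nitrate:
N: 0.21·a + 0.13·b = 72.8
K₂O: 0.15·a + 0.44·b = 95.19
Eliminate b: (row1) − 0.13/0.44·(row2) → 0.165682·a = 44.6757, so a = 269.647.
Then b = (95.19 − 0.15·269.647) / 0.44 = 124.416.

269.65 lb product A, 124.42 lb potassium nitrate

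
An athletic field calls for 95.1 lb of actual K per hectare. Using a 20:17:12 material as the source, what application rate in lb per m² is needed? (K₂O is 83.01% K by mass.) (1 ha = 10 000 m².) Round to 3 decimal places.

As K₂O: 95.1 / 0.8301 = 114.565 lb per hectare.
Product per hectare = 114.565 / 12% = 954.704 lb.
Convert to per m²: 954.704 × 0.0001 = 0.0954704 lb.

0.095 lb of product per sq m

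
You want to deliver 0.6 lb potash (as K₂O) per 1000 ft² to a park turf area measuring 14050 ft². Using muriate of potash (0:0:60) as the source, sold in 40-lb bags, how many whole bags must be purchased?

Product per 1000 ft² = 0.6 / 60% = 1 lb.
Total product = 1 × 14050 / 1000 = 14.05 lb.
Bags = ⌈14.05 / 40⌉ = 1.

1 bags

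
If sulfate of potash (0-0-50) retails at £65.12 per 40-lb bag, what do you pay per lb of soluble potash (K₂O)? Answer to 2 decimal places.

K₂O in bag = 40 × 50% = 20 lb.
Cost per lb K₂O = £65.12 / 20 = £3.2560.

£3.26 per lb K₂O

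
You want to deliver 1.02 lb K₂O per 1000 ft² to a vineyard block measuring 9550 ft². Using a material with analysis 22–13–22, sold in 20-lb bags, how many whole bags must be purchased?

3 bags

Product per 1000 ft² = 1.02 / 22% = 4.63636 lb.
Total product = 4.63636 × 9550 / 1000 = 44.2773 lb.
Bags = ⌈44.2773 / 20⌉ = 3.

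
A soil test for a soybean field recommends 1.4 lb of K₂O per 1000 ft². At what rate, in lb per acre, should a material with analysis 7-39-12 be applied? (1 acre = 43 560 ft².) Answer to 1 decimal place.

Product per 1000 ft² = 1.4 / 12% = 11.6667 lb.
Convert to per acre: 11.6667 × 43.56 = 508.2 lb.

508.2 lb of product per acre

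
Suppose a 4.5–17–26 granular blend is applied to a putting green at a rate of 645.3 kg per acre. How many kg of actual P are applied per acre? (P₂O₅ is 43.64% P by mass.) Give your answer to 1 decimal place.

P₂O₅ per acre = 645.3 × 17% = 109.701 kg.
Elemental P = 109.701 × 0.4364 = 47.8735 kg per acre.

47.9 kg P per acre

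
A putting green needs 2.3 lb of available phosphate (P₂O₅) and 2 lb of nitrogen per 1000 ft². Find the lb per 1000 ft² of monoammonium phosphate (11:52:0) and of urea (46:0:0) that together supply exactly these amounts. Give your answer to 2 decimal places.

4.42 lb monoammonium phosphate, 3.29 lb urea

With a, b = lb per 1000 ft² of monoammonium phosphate and urea:
P₂O₅: 0.52·a + 0·b = 2.3
N: 0.11·a + 0.46·b = 2
Eliminate b: (row1) − 0/0.46·(row2) → 0.52·a = 2.3, so a = 4.42308.
Then b = (2 − 0.11·4.42308) / 0.46 = 3.29013.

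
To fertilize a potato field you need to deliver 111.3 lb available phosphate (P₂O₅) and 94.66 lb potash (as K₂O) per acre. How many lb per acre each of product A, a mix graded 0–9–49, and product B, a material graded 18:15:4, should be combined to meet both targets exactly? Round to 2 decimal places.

Let a = lb of product A, b = lb of product B (per acre).
P₂O₅: 0.09·a + 0.15·b = 111.3
K₂O: 0.49·a + 0.04·b = 94.66
From row1: a = (111.3 − 0.15·b) / 0.09.
Into row2: 0.49·(111.3 − 0.15·b)/0.09 + 0.04·b = 94.66 → b = 658.3348, a = 139.442.

139.44 lb product A, 658.33 lb product B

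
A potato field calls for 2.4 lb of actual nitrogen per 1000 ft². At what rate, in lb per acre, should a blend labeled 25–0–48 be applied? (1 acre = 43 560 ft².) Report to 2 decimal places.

418.18 lb of product per acre

Product per 1000 ft² = 2.4 / 25% = 9.6 lb.
Convert to per acre: 9.6 × 43.56 = 418.176 lb.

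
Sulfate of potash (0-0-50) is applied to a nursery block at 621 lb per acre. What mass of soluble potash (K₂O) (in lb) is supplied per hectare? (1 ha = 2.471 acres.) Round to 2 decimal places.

K₂O per acre = 621 × 50% = 310.5 lb.
Convert to per hectare: 310.5 × 2.471 = 767.245 lb.

767.25 lb K₂O per hectare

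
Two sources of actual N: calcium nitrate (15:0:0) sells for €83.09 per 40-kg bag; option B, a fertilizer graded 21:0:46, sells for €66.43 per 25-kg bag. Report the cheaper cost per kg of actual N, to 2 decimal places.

€12.65 per kg N (option B)

calcium nitrate: N per bag = 40 × 15% = 6 kg; cost = 83.09 / 6 = €13.8483/kg N.
option B: N per bag = 25 × 21% = 5.25 kg; cost = 66.43 / 5.25 = €12.6533/kg N.
option B is cheaper.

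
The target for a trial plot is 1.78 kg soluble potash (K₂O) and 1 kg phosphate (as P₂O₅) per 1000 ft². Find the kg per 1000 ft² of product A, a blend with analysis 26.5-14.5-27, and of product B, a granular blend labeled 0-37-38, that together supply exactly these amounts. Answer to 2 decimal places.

Let a = kg of product A, b = kg of product B (per 1000 ft²).
K₂O: 0.27·a + 0.38·b = 1.78
P₂O₅: 0.145·a + 0.37·b = 1
Eliminate b: (row1) − 0.38/0.37·(row2) → 0.121081·a = 0.752973, so a = 6.21875.
Then b = (1 − 0.145·6.21875) / 0.37 = 0.265625.

6.22 kg product A, 0.27 kg product B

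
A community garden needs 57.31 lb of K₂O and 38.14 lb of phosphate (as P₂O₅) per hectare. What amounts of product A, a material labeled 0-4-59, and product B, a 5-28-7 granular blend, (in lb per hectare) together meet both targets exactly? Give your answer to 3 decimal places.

82.371 lb product A, 124.447 lb product B

With a, b = lb per hectare of product A and product B:
K₂O: 0.59·a + 0.07·b = 57.31
P₂O₅: 0.04·a + 0.28·b = 38.14
Eliminate a: (row1) − 0.59/0.04·(row2) → -4.06·b = -505.255, so b = 124.44704.
Back-substitute: a = (57.31 − 0.07·124.44704) / 0.59 = 82.3707.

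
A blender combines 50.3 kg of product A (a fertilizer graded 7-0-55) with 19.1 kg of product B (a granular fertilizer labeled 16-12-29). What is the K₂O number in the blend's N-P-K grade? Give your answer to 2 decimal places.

47.84% K₂O

Total mass = 50.3 + 19.1 = 69.4 kg.
K₂O mass = 55%×50.3 + 29%×19.1 = 33.204 kg.
% K₂O = 33.204 / 69.4 = 47.8444%.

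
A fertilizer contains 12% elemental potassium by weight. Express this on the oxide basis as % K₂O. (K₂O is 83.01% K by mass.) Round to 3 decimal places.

%K₂O = 12 / 0.8301 = 14.4561%.

14.456% K₂O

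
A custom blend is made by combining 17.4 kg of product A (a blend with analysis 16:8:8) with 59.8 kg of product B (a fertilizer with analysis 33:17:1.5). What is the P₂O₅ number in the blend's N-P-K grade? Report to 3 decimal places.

14.972% P₂O₅

Total mass = 17.4 + 59.8 = 77.2 kg.
P₂O₅ mass = 8%×17.4 + 17%×59.8 = 11.558 kg.
% P₂O₅ = 11.558 / 77.2 = 14.9715%.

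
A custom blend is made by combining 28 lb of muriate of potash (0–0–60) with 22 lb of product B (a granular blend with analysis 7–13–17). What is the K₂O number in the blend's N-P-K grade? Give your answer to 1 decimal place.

Total mass = 28 + 22 = 50 lb.
K₂O mass = 60%×28 + 17%×22 = 20.54 lb.
% K₂O = 20.54 / 50 = 41.08%.

41.1% K₂O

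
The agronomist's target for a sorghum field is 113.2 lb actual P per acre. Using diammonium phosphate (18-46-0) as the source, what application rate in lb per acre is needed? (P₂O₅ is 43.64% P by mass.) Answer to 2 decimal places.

As P₂O₅: 113.2 / 0.4364 = 259.395 lb per acre.
Product per acre = 259.395 / 46% = 563.902 lb.

563.90 lb of product per acre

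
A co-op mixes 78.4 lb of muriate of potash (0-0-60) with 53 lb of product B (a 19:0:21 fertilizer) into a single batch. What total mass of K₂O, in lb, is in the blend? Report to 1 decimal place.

58.2 lb K₂O

K₂O mass = 60%×78.4 + 21%×53 = 58.17 lb.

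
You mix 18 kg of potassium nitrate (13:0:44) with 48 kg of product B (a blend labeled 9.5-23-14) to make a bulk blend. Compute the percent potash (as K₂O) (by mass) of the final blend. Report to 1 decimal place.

Total mass = 18 + 48 = 66 kg.
K₂O mass = 44%×18 + 14%×48 = 14.64 kg.
% K₂O = 14.64 / 66 = 22.1818%.

22.2% K₂O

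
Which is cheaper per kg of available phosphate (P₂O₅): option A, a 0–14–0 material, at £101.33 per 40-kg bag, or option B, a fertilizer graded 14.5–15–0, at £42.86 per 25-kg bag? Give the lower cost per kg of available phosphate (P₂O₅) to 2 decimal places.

option A: P₂O₅ per bag = 40 × 14% = 5.6 kg; cost = 101.33 / 5.6 = £18.0946/kg P₂O₅.
option B: P₂O₅ per bag = 25 × 15% = 3.75 kg; cost = 42.86 / 3.75 = £11.4293/kg P₂O₅.
option B is cheaper.

£11.43 per kg P₂O₅ (option B)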